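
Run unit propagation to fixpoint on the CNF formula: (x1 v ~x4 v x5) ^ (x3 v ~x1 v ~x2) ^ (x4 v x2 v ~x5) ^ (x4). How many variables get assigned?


Unit propagation repeatedly assigns the literal in any unit clause, then simplifies.
Assignments in order: x4 = T.
No further unit clauses remain.
Total variables assigned = 1.

1


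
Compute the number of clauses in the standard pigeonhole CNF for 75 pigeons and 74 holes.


The PHP encoding has two parts:
1) At-least-one-hole clauses: 75 (one per pigeon, each with 74 literals).
2) At-most-one-pigeon-per-hole clauses: 74 holes * C(75,2) = 74 * 2775 = 205350.
Total clauses = 75 + 205350 = 205425.

205425


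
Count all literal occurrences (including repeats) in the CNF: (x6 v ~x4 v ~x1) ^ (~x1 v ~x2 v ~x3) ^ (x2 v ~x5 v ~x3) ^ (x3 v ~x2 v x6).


Clause lengths: 3, 3, 3, 3.
Sum = 3 + 3 + 3 + 3 = 12.

12


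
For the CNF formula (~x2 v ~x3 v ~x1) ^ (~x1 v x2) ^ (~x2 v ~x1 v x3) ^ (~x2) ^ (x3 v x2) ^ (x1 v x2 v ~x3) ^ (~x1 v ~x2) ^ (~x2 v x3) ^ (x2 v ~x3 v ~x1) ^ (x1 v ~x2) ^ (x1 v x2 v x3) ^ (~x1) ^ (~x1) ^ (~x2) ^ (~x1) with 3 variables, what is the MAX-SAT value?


Enumerate all 8 truth assignments.
For each, count how many of the 15 clauses are satisfied.
The formula is not fully satisfiable, so the maximum is below 15.
Maximum simultaneously satisfiable clauses = 14.

14


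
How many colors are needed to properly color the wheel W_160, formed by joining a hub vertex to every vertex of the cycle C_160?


W_160 consists of the cycle C_160 together with a hub vertex adjacent to every cycle vertex.
The cycle C_160 needs 2 colors (even cycle -> 2).
The hub is adjacent to every cycle vertex, so it must receive a new color distinct from all of them.
Chromatic number = 2 + 1 = 3.

3


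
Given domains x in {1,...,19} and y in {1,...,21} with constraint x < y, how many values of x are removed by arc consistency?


For the constraint x < y, x needs a supporting value in y's domain.
x can be at most 20 (one less than y's maximum).
Valid x values from domain: 19 out of 19.
Pruned = 19 - 19 = 0.

0


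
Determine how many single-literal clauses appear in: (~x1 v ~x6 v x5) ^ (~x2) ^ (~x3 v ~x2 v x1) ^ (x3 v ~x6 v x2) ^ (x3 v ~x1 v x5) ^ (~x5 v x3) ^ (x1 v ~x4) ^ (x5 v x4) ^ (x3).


A unit clause contains exactly one literal.
Unit clauses found: (~x2), (x3).
Count = 2.

2


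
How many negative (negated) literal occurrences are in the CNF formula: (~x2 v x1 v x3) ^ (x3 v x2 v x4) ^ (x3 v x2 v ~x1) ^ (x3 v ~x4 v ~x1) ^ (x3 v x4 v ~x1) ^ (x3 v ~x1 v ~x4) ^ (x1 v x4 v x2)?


Scan each clause for negated literals.
Clause 1: 1 negative; Clause 2: 0 negative; Clause 3: 1 negative; Clause 4: 2 negative; Clause 5: 1 negative; Clause 6: 2 negative; Clause 7: 0 negative.
Total negative literal occurrences = 7.

7


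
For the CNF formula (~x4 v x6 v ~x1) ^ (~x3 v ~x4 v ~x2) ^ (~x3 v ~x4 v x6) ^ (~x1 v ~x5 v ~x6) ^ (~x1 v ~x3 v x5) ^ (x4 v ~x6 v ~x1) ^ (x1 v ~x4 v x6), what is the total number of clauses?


Each group enclosed in parentheses joined by ^ is one clause.
Counting the conjuncts: 7 clauses.

7


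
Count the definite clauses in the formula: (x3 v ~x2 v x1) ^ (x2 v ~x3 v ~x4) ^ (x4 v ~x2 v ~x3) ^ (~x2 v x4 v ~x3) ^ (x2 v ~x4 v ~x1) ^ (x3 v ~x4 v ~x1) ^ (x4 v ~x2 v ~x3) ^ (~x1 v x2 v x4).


A definite clause has exactly one positive literal.
Clause 1: 2 positive -> not definite
Clause 2: 1 positive -> definite
Clause 3: 1 positive -> definite
Clause 4: 1 positive -> definite
Clause 5: 1 positive -> definite
Clause 6: 1 positive -> definite
Clause 7: 1 positive -> definite
Clause 8: 2 positive -> not definite
Definite clause count = 6.

6


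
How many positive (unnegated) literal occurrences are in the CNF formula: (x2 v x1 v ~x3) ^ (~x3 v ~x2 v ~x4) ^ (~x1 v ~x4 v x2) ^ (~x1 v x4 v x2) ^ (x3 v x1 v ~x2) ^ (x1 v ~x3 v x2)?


Scan each clause for unnegated literals.
Clause 1: 2 positive; Clause 2: 0 positive; Clause 3: 1 positive; Clause 4: 2 positive; Clause 5: 2 positive; Clause 6: 2 positive.
Total positive literal occurrences = 9.

9


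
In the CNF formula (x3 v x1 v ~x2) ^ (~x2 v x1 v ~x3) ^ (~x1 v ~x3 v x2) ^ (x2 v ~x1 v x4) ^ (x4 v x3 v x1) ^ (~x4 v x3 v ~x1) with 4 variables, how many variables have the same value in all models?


Find all satisfying assignments: 6 model(s).
Check which variables have the same value in every model.
No variable is fixed across all models.
Backbone size = 0.

0


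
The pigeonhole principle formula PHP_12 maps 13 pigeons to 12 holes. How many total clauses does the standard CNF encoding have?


The PHP encoding has two parts:
1) At-least-one-hole clauses: 13 (one per pigeon, each with 12 literals).
2) At-most-one-pigeon-per-hole clauses: 12 holes * C(13,2) = 12 * 78 = 936.
Total clauses = 13 + 936 = 949.

949


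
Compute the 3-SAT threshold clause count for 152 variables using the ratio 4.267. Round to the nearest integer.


The 3-SAT phase transition occurs at approximately 4.267 clauses per variable.
m = 4.267 * 152 = 648.584.
Rounded to nearest integer: 649.

649


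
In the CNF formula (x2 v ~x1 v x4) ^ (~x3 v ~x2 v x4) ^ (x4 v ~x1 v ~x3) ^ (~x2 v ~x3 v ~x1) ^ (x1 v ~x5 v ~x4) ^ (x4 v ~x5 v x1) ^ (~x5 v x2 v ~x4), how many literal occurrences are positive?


Scan each clause for unnegated literals.
Clause 1: 2 positive; Clause 2: 1 positive; Clause 3: 1 positive; Clause 4: 0 positive; Clause 5: 1 positive; Clause 6: 2 positive; Clause 7: 1 positive.
Total positive literal occurrences = 8.

8


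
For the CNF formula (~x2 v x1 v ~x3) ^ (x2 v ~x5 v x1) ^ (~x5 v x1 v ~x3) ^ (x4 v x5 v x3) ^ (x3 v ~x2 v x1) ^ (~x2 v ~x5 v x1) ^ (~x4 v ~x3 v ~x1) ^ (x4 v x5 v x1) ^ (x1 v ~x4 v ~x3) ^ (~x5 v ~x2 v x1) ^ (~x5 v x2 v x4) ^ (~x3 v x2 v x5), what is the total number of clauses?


Each group enclosed in parentheses joined by ^ is one clause.
Counting the conjuncts: 12 clauses.

12


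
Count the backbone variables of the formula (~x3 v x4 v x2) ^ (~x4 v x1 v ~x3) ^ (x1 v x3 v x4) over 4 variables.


Find all satisfying assignments: 10 model(s).
Check which variables have the same value in every model.
No variable is fixed across all models.
Backbone size = 0.

0


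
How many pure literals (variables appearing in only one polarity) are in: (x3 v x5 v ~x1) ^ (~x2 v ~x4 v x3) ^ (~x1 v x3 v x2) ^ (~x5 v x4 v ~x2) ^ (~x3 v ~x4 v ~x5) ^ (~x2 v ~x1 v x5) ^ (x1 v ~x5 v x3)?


A pure literal appears in only one polarity across all clauses.
No pure literals found.
Count = 0.

0


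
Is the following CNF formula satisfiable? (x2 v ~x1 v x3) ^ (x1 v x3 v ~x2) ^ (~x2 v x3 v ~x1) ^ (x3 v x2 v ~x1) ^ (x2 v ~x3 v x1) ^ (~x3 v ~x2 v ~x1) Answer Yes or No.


Check all 8 possible truth assignments.
Number of satisfying assignments found: 3.
The formula is satisfiable.

Yes


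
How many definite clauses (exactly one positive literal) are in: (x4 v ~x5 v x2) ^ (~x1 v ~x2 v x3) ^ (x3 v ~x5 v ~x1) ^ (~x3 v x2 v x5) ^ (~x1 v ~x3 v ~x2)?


A definite clause has exactly one positive literal.
Clause 1: 2 positive -> not definite
Clause 2: 1 positive -> definite
Clause 3: 1 positive -> definite
Clause 4: 2 positive -> not definite
Clause 5: 0 positive -> not definite
Definite clause count = 2.

2


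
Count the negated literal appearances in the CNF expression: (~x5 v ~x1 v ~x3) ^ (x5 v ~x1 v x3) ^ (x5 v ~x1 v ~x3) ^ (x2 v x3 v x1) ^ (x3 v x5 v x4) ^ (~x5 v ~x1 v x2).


Scan each clause for negated literals.
Clause 1: 3 negative; Clause 2: 1 negative; Clause 3: 2 negative; Clause 4: 0 negative; Clause 5: 0 negative; Clause 6: 2 negative.
Total negative literal occurrences = 8.

8


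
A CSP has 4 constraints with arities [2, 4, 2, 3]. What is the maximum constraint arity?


The arities are: 2, 4, 2, 3.
Scan for the maximum value.
Maximum arity = 4.

4


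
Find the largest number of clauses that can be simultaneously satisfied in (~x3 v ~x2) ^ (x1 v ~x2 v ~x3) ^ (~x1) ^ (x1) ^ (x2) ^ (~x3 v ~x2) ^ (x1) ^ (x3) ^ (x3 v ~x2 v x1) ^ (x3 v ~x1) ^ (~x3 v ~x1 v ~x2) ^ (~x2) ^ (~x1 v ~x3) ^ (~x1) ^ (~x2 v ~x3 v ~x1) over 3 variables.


Enumerate all 8 truth assignments.
For each, count how many of the 15 clauses are satisfied.
The formula is not fully satisfiable, so the maximum is below 15.
Maximum simultaneously satisfiable clauses = 12.

12


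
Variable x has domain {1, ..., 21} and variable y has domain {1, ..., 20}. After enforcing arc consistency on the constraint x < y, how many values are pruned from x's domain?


For the constraint x < y, x needs a supporting value in y's domain.
x can be at most 19 (one less than y's maximum).
Valid x values from domain: 19 out of 21.
Pruned = 21 - 19 = 2.

2


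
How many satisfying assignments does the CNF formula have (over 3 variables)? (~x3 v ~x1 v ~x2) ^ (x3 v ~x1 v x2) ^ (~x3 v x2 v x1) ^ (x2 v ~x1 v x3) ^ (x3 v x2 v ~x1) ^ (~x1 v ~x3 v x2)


Enumerate all 8 truth assignments over 3 variables.
Test each against every clause.
Satisfying assignments found: 4.

4


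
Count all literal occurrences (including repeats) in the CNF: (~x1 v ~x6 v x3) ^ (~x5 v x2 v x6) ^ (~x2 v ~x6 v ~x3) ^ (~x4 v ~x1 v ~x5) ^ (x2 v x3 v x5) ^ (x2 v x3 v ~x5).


Clause lengths: 3, 3, 3, 3, 3, 3.
Sum = 3 + 3 + 3 + 3 + 3 + 3 = 18.

18


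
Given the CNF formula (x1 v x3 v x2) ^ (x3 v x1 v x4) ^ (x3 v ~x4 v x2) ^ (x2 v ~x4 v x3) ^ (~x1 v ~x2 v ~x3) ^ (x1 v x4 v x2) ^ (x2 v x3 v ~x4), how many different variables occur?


Identify each distinct variable in the formula.
Variables found: x1, x2, x3, x4.
Total distinct variables = 4.

4


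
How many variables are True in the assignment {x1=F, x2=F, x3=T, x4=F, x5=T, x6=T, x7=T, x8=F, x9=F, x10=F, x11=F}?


The weight is the number of variables assigned True.
True variables: x3, x5, x6, x7.
Weight = 4.

4


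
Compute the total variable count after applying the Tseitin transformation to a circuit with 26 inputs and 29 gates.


The Tseitin transformation introduces one auxiliary variable per gate.
Total variables = inputs + gates = 26 + 29 = 55.

55


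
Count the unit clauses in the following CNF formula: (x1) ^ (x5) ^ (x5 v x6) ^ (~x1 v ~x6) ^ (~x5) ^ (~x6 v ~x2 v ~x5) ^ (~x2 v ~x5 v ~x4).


A unit clause contains exactly one literal.
Unit clauses found: (x1), (x5), (~x5).
Count = 3.

3


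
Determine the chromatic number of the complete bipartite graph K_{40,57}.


K_{40,57} is bipartite by definition: the two parts are independent sets, with every edge crossing between them.
Color all vertices in one part with color 1 and all vertices in the other part with color 2.
Since the graph has at least one edge, one color does not suffice.
Chromatic number = 2.

2


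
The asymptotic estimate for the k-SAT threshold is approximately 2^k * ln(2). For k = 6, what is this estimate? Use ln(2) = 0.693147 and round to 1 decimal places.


Using the asymptotic formula: threshold ~ 2^k * ln(2).
2^6 = 64.
64 * 0.693147 = 44.4.

44.4


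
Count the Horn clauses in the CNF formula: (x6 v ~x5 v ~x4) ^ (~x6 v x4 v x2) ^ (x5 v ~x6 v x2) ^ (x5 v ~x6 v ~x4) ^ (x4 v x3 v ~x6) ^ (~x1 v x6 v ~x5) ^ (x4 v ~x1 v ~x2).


A Horn clause has at most one positive literal.
Clause 1: 1 positive lit(s) -> Horn
Clause 2: 2 positive lit(s) -> not Horn
Clause 3: 2 positive lit(s) -> not Horn
Clause 4: 1 positive lit(s) -> Horn
Clause 5: 2 positive lit(s) -> not Horn
Clause 6: 1 positive lit(s) -> Horn
Clause 7: 1 positive lit(s) -> Horn
Total Horn clauses = 4.

4


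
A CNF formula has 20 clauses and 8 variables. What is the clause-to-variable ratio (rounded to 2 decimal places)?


Clause-to-variable ratio = clauses / variables.
20 / 8 = 2.5.

2.5


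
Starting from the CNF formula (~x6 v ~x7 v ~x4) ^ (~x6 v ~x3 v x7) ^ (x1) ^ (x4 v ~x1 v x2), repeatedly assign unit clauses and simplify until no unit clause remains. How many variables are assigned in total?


Unit propagation repeatedly assigns the literal in any unit clause, then simplifies.
Assignments in order: x1 = T.
No further unit clauses remain.
Total variables assigned = 1.

1


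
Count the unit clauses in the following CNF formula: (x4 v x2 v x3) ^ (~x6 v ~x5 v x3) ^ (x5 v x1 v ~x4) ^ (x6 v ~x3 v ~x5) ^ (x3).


A unit clause contains exactly one literal.
Unit clauses found: (x3).
Count = 1.

1


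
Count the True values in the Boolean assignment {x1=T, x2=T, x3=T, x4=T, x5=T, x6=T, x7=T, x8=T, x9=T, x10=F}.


The weight is the number of variables assigned True.
True variables: x1, x2, x3, x4, x5, x6, x7, x8, x9.
Weight = 9.

9


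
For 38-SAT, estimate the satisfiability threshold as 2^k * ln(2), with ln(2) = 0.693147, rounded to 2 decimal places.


Using the asymptotic formula: threshold ~ 2^k * ln(2).
2^38 = 274877906944.
274877906944 * 0.693147 = 190530796564.51.

190530796564.51


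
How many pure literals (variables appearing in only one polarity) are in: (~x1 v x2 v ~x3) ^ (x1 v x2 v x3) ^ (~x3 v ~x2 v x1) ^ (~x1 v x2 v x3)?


A pure literal appears in only one polarity across all clauses.
No pure literals found.
Count = 0.

0


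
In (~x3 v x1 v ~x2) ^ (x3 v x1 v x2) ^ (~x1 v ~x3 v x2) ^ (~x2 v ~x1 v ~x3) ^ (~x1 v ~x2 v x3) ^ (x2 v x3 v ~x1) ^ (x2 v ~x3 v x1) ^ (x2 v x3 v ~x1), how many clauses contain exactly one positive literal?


A definite clause has exactly one positive literal.
Clause 1: 1 positive -> definite
Clause 2: 3 positive -> not definite
Clause 3: 1 positive -> definite
Clause 4: 0 positive -> not definite
Clause 5: 1 positive -> definite
Clause 6: 2 positive -> not definite
Clause 7: 2 positive -> not definite
Clause 8: 2 positive -> not definite
Definite clause count = 3.

3


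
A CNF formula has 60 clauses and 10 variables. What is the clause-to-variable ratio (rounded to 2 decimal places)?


Clause-to-variable ratio = clauses / variables.
60 / 10 = 6.0.

6.0


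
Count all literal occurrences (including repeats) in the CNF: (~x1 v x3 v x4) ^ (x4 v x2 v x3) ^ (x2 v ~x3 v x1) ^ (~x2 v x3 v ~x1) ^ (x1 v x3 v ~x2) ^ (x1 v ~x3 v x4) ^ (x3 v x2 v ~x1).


Clause lengths: 3, 3, 3, 3, 3, 3, 3.
Sum = 3 + 3 + 3 + 3 + 3 + 3 + 3 = 21.

21


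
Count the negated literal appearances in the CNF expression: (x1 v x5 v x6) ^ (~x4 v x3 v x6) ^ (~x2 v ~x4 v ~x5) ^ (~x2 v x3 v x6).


Scan each clause for negated literals.
Clause 1: 0 negative; Clause 2: 1 negative; Clause 3: 3 negative; Clause 4: 1 negative.
Total negative literal occurrences = 5.

5


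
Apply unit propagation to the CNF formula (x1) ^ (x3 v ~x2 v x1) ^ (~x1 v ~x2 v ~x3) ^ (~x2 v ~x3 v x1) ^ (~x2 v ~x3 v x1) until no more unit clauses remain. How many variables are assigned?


Unit propagation repeatedly assigns the literal in any unit clause, then simplifies.
Assignments in order: x1 = T.
No further unit clauses remain.
Total variables assigned = 1.

1


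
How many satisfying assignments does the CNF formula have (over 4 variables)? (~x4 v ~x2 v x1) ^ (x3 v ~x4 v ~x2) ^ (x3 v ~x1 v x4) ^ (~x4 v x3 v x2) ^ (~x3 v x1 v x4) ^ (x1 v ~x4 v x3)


Enumerate all 16 truth assignments over 4 variables.
Test each against every clause.
Satisfying assignments found: 7.

7


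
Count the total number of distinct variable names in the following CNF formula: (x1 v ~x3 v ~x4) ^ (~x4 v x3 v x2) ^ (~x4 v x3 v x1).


Identify each distinct variable in the formula.
Variables found: x1, x2, x3, x4.
Total distinct variables = 4.

4


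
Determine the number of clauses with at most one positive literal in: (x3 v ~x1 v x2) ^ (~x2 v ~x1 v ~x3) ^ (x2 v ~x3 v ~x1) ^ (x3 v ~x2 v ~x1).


A Horn clause has at most one positive literal.
Clause 1: 2 positive lit(s) -> not Horn
Clause 2: 0 positive lit(s) -> Horn
Clause 3: 1 positive lit(s) -> Horn
Clause 4: 1 positive lit(s) -> Horn
Total Horn clauses = 3.

3


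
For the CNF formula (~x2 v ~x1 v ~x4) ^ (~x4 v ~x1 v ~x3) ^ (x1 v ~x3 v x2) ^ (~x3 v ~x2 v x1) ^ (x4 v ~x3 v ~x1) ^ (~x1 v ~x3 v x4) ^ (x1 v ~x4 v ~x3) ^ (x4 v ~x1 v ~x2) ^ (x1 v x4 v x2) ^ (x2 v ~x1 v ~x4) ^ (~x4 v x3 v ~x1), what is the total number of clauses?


Each group enclosed in parentheses joined by ^ is one clause.
Counting the conjuncts: 11 clauses.

11


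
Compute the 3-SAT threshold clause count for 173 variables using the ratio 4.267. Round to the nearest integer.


The 3-SAT phase transition occurs at approximately 4.267 clauses per variable.
m = 4.267 * 173 = 738.191.
Rounded to nearest integer: 738.

738


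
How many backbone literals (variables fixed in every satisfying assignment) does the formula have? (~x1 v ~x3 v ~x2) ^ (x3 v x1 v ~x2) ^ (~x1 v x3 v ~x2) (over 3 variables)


Find all satisfying assignments: 5 model(s).
Check which variables have the same value in every model.
No variable is fixed across all models.
Backbone size = 0.

0


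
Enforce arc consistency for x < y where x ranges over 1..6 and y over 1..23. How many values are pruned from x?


For the constraint x < y, x needs a supporting value in y's domain.
x can be at most 22 (one less than y's maximum).
Valid x values from domain: 6 out of 6.
Pruned = 6 - 6 = 0.

0


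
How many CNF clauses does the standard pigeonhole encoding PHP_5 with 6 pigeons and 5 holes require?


The PHP encoding has two parts:
1) At-least-one-hole clauses: 6 (one per pigeon, each with 5 literals).
2) At-most-one-pigeon-per-hole clauses: 5 holes * C(6,2) = 5 * 15 = 75.
Total clauses = 6 + 75 = 81.

81


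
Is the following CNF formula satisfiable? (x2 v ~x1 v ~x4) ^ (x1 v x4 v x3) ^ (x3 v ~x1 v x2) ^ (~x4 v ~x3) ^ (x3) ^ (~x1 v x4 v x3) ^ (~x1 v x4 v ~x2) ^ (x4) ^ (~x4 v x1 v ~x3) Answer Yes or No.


Check all 16 possible truth assignments.
Number of satisfying assignments found: 0.
The formula is unsatisfiable.

No


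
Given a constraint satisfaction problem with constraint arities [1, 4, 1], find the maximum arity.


The arities are: 1, 4, 1.
Scan for the maximum value.
Maximum arity = 4.

4


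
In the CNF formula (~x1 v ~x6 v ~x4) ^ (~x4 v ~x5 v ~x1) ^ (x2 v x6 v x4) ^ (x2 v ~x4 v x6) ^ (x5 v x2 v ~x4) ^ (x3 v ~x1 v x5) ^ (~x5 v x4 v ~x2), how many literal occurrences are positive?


Scan each clause for unnegated literals.
Clause 1: 0 positive; Clause 2: 0 positive; Clause 3: 3 positive; Clause 4: 2 positive; Clause 5: 2 positive; Clause 6: 2 positive; Clause 7: 1 positive.
Total positive literal occurrences = 10.

10


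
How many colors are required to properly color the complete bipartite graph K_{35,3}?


K_{35,3} is bipartite by definition: the two parts are independent sets, with every edge crossing between them.
Color all vertices in one part with color 1 and all vertices in the other part with color 2.
Since the graph has at least one edge, one color does not suffice.
Chromatic number = 2.

2


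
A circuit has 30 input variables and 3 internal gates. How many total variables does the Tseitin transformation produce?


The Tseitin transformation introduces one auxiliary variable per gate.
Total variables = inputs + gates = 30 + 3 = 33.

33


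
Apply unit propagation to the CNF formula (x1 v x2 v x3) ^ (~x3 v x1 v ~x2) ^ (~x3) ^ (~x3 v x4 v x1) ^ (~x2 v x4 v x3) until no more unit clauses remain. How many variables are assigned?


Unit propagation repeatedly assigns the literal in any unit clause, then simplifies.
Assignments in order: x3 = F.
No further unit clauses remain.
Total variables assigned = 1.

1


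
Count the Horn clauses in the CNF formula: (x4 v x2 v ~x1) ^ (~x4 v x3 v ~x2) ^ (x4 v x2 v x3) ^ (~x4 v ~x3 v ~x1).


A Horn clause has at most one positive literal.
Clause 1: 2 positive lit(s) -> not Horn
Clause 2: 1 positive lit(s) -> Horn
Clause 3: 3 positive lit(s) -> not Horn
Clause 4: 0 positive lit(s) -> Horn
Total Horn clauses = 2.

2


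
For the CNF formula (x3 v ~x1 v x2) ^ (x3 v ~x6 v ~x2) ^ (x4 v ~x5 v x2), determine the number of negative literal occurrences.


Scan each clause for negated literals.
Clause 1: 1 negative; Clause 2: 2 negative; Clause 3: 1 negative.
Total negative literal occurrences = 4.

4


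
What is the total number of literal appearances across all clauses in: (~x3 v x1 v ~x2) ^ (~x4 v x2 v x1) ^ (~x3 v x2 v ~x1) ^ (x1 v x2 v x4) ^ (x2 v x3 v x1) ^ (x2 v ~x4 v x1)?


Clause lengths: 3, 3, 3, 3, 3, 3.
Sum = 3 + 3 + 3 + 3 + 3 + 3 = 18.

18


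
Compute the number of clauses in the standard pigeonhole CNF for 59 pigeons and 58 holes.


The PHP encoding has two parts:
1) At-least-one-hole clauses: 59 (one per pigeon, each with 58 literals).
2) At-most-one-pigeon-per-hole clauses: 58 holes * C(59,2) = 58 * 1711 = 99238.
Total clauses = 59 + 99238 = 99297.

99297


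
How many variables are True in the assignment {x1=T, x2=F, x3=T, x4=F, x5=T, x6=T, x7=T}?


The weight is the number of variables assigned True.
True variables: x1, x3, x5, x6, x7.
Weight = 5.

5


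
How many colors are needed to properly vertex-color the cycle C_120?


A cycle on an even number of vertices is bipartite: alternate two colors around the cycle.
Since 120 is even, two colors suffice, and at least two are needed because the graph has edges.
Chromatic number = 2.

2


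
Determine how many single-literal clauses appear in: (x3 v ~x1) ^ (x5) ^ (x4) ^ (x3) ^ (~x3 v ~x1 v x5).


A unit clause contains exactly one literal.
Unit clauses found: (x5), (x4), (x3).
Count = 3.

3


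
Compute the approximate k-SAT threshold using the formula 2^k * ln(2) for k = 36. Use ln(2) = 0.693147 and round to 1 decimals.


Using the asymptotic formula: threshold ~ 2^k * ln(2).
2^36 = 68719476736.
68719476736 * 0.693147 = 47632699141.1.

47632699141.1


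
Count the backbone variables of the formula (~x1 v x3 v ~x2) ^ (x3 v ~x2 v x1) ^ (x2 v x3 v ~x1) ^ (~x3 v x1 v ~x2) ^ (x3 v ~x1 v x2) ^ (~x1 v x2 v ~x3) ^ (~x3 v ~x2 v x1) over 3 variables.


Find all satisfying assignments: 3 model(s).
Check which variables have the same value in every model.
No variable is fixed across all models.
Backbone size = 0.

0


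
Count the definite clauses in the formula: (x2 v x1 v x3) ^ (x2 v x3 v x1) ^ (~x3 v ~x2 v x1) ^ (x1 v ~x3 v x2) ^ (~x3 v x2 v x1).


A definite clause has exactly one positive literal.
Clause 1: 3 positive -> not definite
Clause 2: 3 positive -> not definite
Clause 3: 1 positive -> definite
Clause 4: 2 positive -> not definite
Clause 5: 2 positive -> not definite
Definite clause count = 1.

1


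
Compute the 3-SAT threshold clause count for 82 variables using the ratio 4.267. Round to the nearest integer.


The 3-SAT phase transition occurs at approximately 4.267 clauses per variable.
m = 4.267 * 82 = 349.894.
Rounded to nearest integer: 350.

350


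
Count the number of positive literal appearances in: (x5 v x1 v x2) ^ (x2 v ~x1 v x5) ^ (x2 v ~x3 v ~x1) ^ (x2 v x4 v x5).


Scan each clause for unnegated literals.
Clause 1: 3 positive; Clause 2: 2 positive; Clause 3: 1 positive; Clause 4: 3 positive.
Total positive literal occurrences = 9.

9


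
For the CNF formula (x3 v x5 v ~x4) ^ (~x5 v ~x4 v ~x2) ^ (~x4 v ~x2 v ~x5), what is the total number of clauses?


Each group enclosed in parentheses joined by ^ is one clause.
Counting the conjuncts: 3 clauses.

3


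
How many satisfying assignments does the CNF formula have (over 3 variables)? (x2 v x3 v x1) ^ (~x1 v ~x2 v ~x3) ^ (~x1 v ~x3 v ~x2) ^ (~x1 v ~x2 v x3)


Enumerate all 8 truth assignments over 3 variables.
Test each against every clause.
Satisfying assignments found: 5.

5


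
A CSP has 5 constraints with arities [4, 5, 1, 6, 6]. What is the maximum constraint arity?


The arities are: 4, 5, 1, 6, 6.
Scan for the maximum value.
Maximum arity = 6.

6


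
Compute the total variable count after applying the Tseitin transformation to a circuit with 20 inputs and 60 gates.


The Tseitin transformation introduces one auxiliary variable per gate.
Total variables = inputs + gates = 20 + 60 = 80.

80


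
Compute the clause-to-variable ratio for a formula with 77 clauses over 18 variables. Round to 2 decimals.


Clause-to-variable ratio = clauses / variables.
77 / 18 = 4.28.

4.28


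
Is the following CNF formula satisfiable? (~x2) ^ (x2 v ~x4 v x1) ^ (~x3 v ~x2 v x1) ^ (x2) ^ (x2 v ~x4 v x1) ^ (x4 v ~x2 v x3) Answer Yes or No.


Check all 16 possible truth assignments.
Number of satisfying assignments found: 0.
The formula is unsatisfiable.

No


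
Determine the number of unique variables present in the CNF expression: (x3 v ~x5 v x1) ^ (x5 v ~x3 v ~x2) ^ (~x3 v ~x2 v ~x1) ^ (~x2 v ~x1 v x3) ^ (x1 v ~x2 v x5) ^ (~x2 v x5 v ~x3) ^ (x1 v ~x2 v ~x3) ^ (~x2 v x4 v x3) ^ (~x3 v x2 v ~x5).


Identify each distinct variable in the formula.
Variables found: x1, x2, x3, x4, x5.
Total distinct variables = 5.

5


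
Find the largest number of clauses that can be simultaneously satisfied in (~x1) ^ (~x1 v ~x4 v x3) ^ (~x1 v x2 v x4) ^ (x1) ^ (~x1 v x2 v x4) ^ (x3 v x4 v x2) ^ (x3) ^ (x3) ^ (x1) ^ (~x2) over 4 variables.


Enumerate all 16 truth assignments.
For each, count how many of the 10 clauses are satisfied.
The formula is not fully satisfiable, so the maximum is below 10.
Maximum simultaneously satisfiable clauses = 9.

9


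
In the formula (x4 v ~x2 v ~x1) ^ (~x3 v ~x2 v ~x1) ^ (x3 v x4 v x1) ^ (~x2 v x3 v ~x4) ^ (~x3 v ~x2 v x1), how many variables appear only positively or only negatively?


A pure literal appears in only one polarity across all clauses.
Pure literals: x2 (negative only).
Count = 1.

1


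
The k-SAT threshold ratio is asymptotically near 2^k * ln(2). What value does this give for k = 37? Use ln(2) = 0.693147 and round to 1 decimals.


Using the asymptotic formula: threshold ~ 2^k * ln(2).
2^37 = 137438953472.
137438953472 * 0.693147 = 95265398282.3.

95265398282.3


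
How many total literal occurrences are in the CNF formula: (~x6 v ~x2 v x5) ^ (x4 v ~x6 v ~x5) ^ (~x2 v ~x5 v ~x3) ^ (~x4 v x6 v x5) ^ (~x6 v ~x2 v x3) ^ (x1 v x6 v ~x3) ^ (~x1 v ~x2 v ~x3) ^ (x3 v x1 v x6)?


Clause lengths: 3, 3, 3, 3, 3, 3, 3, 3.
Sum = 3 + 3 + 3 + 3 + 3 + 3 + 3 + 3 = 24.

24


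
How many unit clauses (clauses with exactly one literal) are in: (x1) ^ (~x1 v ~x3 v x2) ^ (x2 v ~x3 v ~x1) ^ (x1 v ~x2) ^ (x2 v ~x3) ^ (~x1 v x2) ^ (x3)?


A unit clause contains exactly one literal.
Unit clauses found: (x1), (x3).
Count = 2.

2


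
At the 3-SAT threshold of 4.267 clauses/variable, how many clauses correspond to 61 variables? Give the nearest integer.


The 3-SAT phase transition occurs at approximately 4.267 clauses per variable.
m = 4.267 * 61 = 260.287.
Rounded to nearest integer: 260.

260


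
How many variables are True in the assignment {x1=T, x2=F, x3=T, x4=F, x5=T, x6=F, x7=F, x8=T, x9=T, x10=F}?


The weight is the number of variables assigned True.
True variables: x1, x3, x5, x8, x9.
Weight = 5.

5


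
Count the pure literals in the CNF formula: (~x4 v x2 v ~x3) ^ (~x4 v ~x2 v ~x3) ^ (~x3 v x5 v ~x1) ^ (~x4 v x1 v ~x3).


A pure literal appears in only one polarity across all clauses.
Pure literals: x3 (negative only), x4 (negative only), x5 (positive only).
Count = 3.

3


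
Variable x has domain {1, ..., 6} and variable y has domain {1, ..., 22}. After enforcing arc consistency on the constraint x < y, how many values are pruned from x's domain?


For the constraint x < y, x needs a supporting value in y's domain.
x can be at most 21 (one less than y's maximum).
Valid x values from domain: 6 out of 6.
Pruned = 6 - 6 = 0.

0


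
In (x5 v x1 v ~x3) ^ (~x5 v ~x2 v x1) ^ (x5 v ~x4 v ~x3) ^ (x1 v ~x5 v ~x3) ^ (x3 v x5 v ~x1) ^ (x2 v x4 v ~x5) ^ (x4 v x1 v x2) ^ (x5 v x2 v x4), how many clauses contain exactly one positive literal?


A definite clause has exactly one positive literal.
Clause 1: 2 positive -> not definite
Clause 2: 1 positive -> definite
Clause 3: 1 positive -> definite
Clause 4: 1 positive -> definite
Clause 5: 2 positive -> not definite
Clause 6: 2 positive -> not definite
Clause 7: 3 positive -> not definite
Clause 8: 3 positive -> not definite
Definite clause count = 3.

3


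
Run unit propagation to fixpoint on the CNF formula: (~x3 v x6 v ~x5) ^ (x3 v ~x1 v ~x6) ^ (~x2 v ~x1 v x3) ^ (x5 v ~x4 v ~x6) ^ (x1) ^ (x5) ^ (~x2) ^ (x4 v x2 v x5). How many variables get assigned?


Unit propagation repeatedly assigns the literal in any unit clause, then simplifies.
Assignments in order: x1 = T, x5 = T, x2 = F.
No further unit clauses remain.
Total variables assigned = 3.

3


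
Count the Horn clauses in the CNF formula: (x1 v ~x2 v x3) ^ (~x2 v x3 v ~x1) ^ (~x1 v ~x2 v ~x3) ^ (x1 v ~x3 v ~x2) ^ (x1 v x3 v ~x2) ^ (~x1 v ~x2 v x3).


A Horn clause has at most one positive literal.
Clause 1: 2 positive lit(s) -> not Horn
Clause 2: 1 positive lit(s) -> Horn
Clause 3: 0 positive lit(s) -> Horn
Clause 4: 1 positive lit(s) -> Horn
Clause 5: 2 positive lit(s) -> not Horn
Clause 6: 1 positive lit(s) -> Horn
Total Horn clauses = 4.

4


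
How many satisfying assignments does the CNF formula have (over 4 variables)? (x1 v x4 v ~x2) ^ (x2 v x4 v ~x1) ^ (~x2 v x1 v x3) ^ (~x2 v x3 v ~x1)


Enumerate all 16 truth assignments over 4 variables.
Test each against every clause.
Satisfying assignments found: 9.

9


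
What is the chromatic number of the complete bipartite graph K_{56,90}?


K_{56,90} is bipartite by definition: the two parts are independent sets, with every edge crossing between them.
Color all vertices in one part with color 1 and all vertices in the other part with color 2.
Since the graph has at least one edge, one color does not suffice.
Chromatic number = 2.

2


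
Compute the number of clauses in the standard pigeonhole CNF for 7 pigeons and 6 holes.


The PHP encoding has two parts:
1) At-least-one-hole clauses: 7 (one per pigeon, each with 6 literals).
2) At-most-one-pigeon-per-hole clauses: 6 holes * C(7,2) = 6 * 21 = 126.
Total clauses = 7 + 126 = 133.

133


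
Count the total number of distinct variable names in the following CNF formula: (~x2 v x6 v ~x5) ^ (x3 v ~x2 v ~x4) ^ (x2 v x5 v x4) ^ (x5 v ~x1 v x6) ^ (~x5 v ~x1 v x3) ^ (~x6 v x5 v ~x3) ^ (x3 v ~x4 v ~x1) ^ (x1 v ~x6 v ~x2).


Identify each distinct variable in the formula.
Variables found: x1, x2, x3, x4, x5, x6.
Total distinct variables = 6.

6


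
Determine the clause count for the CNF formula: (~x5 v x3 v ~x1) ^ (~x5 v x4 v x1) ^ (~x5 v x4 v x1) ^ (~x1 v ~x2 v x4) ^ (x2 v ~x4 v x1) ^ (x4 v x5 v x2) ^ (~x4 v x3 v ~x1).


Each group enclosed in parentheses joined by ^ is one clause.
Counting the conjuncts: 7 clauses.

7


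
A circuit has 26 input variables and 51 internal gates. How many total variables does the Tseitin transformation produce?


The Tseitin transformation introduces one auxiliary variable per gate.
Total variables = inputs + gates = 26 + 51 = 77.

77


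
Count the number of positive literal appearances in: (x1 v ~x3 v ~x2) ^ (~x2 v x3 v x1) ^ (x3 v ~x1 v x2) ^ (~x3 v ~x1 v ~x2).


Scan each clause for unnegated literals.
Clause 1: 1 positive; Clause 2: 2 positive; Clause 3: 2 positive; Clause 4: 0 positive.
Total positive literal occurrences = 5.

5


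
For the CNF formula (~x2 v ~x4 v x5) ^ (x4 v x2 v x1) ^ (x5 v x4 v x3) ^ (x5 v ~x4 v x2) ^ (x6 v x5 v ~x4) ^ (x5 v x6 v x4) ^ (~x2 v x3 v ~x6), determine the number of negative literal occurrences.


Scan each clause for negated literals.
Clause 1: 2 negative; Clause 2: 0 negative; Clause 3: 0 negative; Clause 4: 1 negative; Clause 5: 1 negative; Clause 6: 0 negative; Clause 7: 2 negative.
Total negative literal occurrences = 6.

6


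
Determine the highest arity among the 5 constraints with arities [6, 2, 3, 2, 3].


The arities are: 6, 2, 3, 2, 3.
Scan for the maximum value.
Maximum arity = 6.

6


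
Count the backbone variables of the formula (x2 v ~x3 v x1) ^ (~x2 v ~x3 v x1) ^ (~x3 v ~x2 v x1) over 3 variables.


Find all satisfying assignments: 6 model(s).
Check which variables have the same value in every model.
No variable is fixed across all models.
Backbone size = 0.

0


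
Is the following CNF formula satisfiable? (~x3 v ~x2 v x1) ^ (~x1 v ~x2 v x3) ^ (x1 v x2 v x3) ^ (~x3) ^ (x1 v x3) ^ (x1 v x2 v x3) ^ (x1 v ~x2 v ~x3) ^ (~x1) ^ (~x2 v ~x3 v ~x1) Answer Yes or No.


Check all 8 possible truth assignments.
Number of satisfying assignments found: 0.
The formula is unsatisfiable.

No


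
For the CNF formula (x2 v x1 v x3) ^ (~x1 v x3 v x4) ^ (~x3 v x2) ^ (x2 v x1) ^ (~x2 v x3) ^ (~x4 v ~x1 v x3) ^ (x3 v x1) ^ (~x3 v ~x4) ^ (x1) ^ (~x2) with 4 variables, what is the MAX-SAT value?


Enumerate all 16 truth assignments.
For each, count how many of the 10 clauses are satisfied.
The formula is not fully satisfiable, so the maximum is below 10.
Maximum simultaneously satisfiable clauses = 9.

9


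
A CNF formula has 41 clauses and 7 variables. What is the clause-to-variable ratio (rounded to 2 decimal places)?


Clause-to-variable ratio = clauses / variables.
41 / 7 = 5.86.

5.86


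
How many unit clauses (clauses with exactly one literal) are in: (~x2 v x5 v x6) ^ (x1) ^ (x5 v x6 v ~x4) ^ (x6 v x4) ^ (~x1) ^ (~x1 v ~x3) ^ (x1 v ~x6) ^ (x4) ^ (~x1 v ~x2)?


A unit clause contains exactly one literal.
Unit clauses found: (x1), (~x1), (x4).
Count = 3.

3


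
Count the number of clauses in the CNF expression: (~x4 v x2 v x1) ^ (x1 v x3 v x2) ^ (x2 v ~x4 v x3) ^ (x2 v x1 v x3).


Each group enclosed in parentheses joined by ^ is one clause.
Counting the conjuncts: 4 clauses.

4


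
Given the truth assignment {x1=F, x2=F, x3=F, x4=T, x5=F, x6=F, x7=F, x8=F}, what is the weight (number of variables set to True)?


The weight is the number of variables assigned True.
True variables: x4.
Weight = 1.

1


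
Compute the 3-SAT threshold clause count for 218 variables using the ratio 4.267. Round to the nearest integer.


The 3-SAT phase transition occurs at approximately 4.267 clauses per variable.
m = 4.267 * 218 = 930.206.
Rounded to nearest integer: 930.

930


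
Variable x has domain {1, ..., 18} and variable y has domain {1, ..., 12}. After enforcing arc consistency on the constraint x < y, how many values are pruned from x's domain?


For the constraint x < y, x needs a supporting value in y's domain.
x can be at most 11 (one less than y's maximum).
Valid x values from domain: 11 out of 18.
Pruned = 18 - 11 = 7.

7


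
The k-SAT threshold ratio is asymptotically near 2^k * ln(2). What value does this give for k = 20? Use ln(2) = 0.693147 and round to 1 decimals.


Using the asymptotic formula: threshold ~ 2^k * ln(2).
2^20 = 1048576.
1048576 * 0.693147 = 726817.3.

726817.3


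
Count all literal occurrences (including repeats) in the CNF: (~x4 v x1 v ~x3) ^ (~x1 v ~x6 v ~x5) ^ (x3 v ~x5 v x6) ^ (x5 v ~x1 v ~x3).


Clause lengths: 3, 3, 3, 3.
Sum = 3 + 3 + 3 + 3 = 12.

12


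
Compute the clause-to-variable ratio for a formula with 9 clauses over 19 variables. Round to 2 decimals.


Clause-to-variable ratio = clauses / variables.
9 / 19 = 0.47.

0.47


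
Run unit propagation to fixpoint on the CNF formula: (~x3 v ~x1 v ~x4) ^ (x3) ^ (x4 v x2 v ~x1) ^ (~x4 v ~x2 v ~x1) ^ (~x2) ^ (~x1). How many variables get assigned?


Unit propagation repeatedly assigns the literal in any unit clause, then simplifies.
Assignments in order: x3 = T, x2 = F, x1 = F.
No further unit clauses remain.
Total variables assigned = 3.

3


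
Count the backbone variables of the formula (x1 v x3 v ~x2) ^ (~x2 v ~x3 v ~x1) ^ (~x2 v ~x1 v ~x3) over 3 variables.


Find all satisfying assignments: 6 model(s).
Check which variables have the same value in every model.
No variable is fixed across all models.
Backbone size = 0.

0


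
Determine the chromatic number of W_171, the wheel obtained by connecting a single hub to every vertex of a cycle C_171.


W_171 consists of the cycle C_171 together with a hub vertex adjacent to every cycle vertex.
The cycle C_171 needs 3 colors (odd cycle -> 3).
The hub is adjacent to every cycle vertex, so it must receive a new color distinct from all of them.
Chromatic number = 3 + 1 = 4.

4


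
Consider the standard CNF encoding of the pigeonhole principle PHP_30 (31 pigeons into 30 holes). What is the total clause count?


The PHP encoding has two parts:
1) At-least-one-hole clauses: 31 (one per pigeon, each with 30 literals).
2) At-most-one-pigeon-per-hole clauses: 30 holes * C(31,2) = 30 * 465 = 13950.
Total clauses = 31 + 13950 = 13981.

13981


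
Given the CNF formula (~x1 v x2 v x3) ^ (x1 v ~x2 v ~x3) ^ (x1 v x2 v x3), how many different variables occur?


Identify each distinct variable in the formula.
Variables found: x1, x2, x3.
Total distinct variables = 3.

3


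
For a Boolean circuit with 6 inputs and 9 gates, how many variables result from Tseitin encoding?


The Tseitin transformation introduces one auxiliary variable per gate.
Total variables = inputs + gates = 6 + 9 = 15.

15


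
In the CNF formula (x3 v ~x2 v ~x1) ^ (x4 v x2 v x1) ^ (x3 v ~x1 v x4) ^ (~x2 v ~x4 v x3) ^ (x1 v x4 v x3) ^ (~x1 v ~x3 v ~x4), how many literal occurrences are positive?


Scan each clause for unnegated literals.
Clause 1: 1 positive; Clause 2: 3 positive; Clause 3: 2 positive; Clause 4: 1 positive; Clause 5: 3 positive; Clause 6: 0 positive.
Total positive literal occurrences = 10.

10


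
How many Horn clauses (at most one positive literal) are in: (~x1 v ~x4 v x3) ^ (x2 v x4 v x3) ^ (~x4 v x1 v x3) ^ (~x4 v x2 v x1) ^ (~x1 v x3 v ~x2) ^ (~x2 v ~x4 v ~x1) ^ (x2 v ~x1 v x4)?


A Horn clause has at most one positive literal.
Clause 1: 1 positive lit(s) -> Horn
Clause 2: 3 positive lit(s) -> not Horn
Clause 3: 2 positive lit(s) -> not Horn
Clause 4: 2 positive lit(s) -> not Horn
Clause 5: 1 positive lit(s) -> Horn
Clause 6: 0 positive lit(s) -> Horn
Clause 7: 2 positive lit(s) -> not Horn
Total Horn clauses = 3.

3


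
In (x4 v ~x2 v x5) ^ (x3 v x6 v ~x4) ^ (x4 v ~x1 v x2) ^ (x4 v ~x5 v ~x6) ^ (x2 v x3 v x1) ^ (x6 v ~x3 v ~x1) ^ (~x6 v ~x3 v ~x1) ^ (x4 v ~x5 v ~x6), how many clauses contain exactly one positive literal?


A definite clause has exactly one positive literal.
Clause 1: 2 positive -> not definite
Clause 2: 2 positive -> not definite
Clause 3: 2 positive -> not definite
Clause 4: 1 positive -> definite
Clause 5: 3 positive -> not definite
Clause 6: 1 positive -> definite
Clause 7: 0 positive -> not definite
Clause 8: 1 positive -> definite
Definite clause count = 3.

3


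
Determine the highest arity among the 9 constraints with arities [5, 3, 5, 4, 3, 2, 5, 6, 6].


The arities are: 5, 3, 5, 4, 3, 2, 5, 6, 6.
Scan for the maximum value.
Maximum arity = 6.

6


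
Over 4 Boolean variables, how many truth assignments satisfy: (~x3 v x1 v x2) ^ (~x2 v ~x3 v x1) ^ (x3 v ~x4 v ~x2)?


Enumerate all 16 truth assignments over 4 variables.
Test each against every clause.
Satisfying assignments found: 10.

10


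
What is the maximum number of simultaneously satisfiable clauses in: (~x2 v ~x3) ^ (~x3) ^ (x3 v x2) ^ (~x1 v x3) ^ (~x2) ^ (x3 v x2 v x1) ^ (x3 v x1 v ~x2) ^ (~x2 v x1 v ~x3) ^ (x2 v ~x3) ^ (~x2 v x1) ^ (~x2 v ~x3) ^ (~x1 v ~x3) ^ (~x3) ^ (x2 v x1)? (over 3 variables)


Enumerate all 8 truth assignments.
For each, count how many of the 14 clauses are satisfied.
The formula is not fully satisfiable, so the maximum is below 14.
Maximum simultaneously satisfiable clauses = 12.

12


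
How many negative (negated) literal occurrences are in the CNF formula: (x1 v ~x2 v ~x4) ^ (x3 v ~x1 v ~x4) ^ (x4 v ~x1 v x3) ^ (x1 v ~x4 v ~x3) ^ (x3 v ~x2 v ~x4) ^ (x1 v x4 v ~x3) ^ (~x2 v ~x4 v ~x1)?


Scan each clause for negated literals.
Clause 1: 2 negative; Clause 2: 2 negative; Clause 3: 1 negative; Clause 4: 2 negative; Clause 5: 2 negative; Clause 6: 1 negative; Clause 7: 3 negative.
Total negative literal occurrences = 13.

13


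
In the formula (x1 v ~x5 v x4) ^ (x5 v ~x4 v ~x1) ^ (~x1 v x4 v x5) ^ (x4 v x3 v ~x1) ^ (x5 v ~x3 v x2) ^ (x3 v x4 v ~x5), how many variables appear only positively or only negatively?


A pure literal appears in only one polarity across all clauses.
Pure literals: x2 (positive only).
Count = 1.

1
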